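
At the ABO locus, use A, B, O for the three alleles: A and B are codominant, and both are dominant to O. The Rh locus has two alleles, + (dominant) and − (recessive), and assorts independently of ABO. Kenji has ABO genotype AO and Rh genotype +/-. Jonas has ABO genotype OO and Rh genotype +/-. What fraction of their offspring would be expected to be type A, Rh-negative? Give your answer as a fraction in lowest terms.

1/8

ABO cross AO × OO → offspring phenotypes: 1/2 O, 1/2 A.
Rh cross +/- × +/- → 3/4 Rh+, 1/4 Rh-.
Independent loci: P(type A, Rh-negative) = 1/2 × 1/4 = 1/8.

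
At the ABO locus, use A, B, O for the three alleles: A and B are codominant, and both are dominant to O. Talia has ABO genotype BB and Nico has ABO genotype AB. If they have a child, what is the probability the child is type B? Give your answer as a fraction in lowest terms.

ABO cross BB × AB → offspring phenotypes: 1/2 B, 1/2 AB.
So P(type B) = 1/2.

1/2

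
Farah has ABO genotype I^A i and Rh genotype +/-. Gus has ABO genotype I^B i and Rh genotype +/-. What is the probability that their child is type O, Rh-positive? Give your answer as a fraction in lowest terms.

3/16

ABO cross I^A i × I^B i → offspring phenotypes: 1/4 O, 1/4 A, 1/4 B, 1/4 AB.
Rh cross +/- × +/- → 3/4 Rh+, 1/4 Rh-.
Independent loci: P(type O, Rh-positive) = 1/4 × 3/4 = 3/16.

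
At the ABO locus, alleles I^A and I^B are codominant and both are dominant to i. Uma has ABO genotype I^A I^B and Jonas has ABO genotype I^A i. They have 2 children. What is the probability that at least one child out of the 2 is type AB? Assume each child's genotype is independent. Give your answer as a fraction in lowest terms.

ABO cross I^A I^B × I^A i → 1/2 A, 1/4 B, 1/4 AB.
So P(type AB) = 1/4 per child.
P(none) = (3/4)^2 = 9/16; P(at least one) = 1 − 9/16 = 7/16.

7/16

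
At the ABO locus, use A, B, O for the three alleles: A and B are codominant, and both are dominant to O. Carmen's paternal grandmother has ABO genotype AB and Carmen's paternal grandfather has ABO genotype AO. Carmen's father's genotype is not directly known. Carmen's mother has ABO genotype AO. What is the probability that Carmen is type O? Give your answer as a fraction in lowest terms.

1/8

Carmen's father's ABO genotype from AB × AO: 1/4 AA, 1/4 AB, 1/4 AO, 1/4 BO.
Crossing each possibility with the mother AO and summing P(type O): 1/4·0 + 1/4·0 + 1/4·1/4 + 1/4·1/4 = 1/8.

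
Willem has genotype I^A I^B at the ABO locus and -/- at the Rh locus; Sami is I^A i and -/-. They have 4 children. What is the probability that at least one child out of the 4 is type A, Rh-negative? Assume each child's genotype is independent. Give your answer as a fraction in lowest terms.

15/16

ABO cross I^A I^B × I^A i → 1/2 A, 1/4 B, 1/4 AB.
Rh cross -/- × -/- → 1 Rh-; so P(type A, Rh-negative) = 1/2 × 1 = 1/2 per child.
P(none) = (1/2)^4 = 1/16; P(at least one) = 1 − 1/16 = 15/16.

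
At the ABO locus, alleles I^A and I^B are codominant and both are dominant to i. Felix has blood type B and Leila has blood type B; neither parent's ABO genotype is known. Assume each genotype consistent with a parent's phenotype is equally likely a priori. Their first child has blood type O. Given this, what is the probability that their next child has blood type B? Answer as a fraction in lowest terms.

Possible genotypes: Felix ∈ {I^B I^B, I^B i}; Leila ∈ {I^B I^B, I^B i}.
Weight each parental genotype pair by prior × P(type-O child):
  I^B i × I^B i: posterior weight 1; P(next child type B) = 3/4.
Weighted sum = 3/4.

3/4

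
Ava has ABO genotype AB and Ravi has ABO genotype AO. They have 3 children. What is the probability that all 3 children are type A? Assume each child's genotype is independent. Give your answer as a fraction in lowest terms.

1/8

ABO cross AB × AO → 1/2 A, 1/4 B, 1/4 AB.
So P(type A) = 1/2 per child.
All 3 independent: (1/2)^3 = 1/8.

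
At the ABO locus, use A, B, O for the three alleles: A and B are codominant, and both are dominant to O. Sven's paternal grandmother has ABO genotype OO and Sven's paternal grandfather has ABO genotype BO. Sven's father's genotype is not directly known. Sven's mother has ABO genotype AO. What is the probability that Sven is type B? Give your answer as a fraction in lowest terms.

Sven's father's ABO genotype from OO × BO: 1/2 BO, 1/2 OO.
Crossing each possibility with the mother AO and summing P(type B): 1/2·1/4 + 1/2·0 = 1/8.

1/8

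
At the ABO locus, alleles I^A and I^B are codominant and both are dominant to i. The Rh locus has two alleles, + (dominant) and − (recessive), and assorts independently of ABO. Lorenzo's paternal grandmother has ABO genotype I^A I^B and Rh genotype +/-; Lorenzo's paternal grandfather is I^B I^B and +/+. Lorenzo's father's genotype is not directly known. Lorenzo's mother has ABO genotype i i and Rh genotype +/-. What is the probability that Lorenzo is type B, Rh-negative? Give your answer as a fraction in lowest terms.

3/32

Lorenzo's father's ABO genotype from I^A I^B × I^B I^B: 1/2 I^A I^B, 1/2 I^B I^B.
Crossing each possibility with the mother i i and summing P(type B): 1/2·1/2 + 1/2·1 = 3/4.
Similarly for Rh via the father's Rh distribution: P(Rh-) = 1/8.
Independent loci: 3/4 × 1/8 = 3/32.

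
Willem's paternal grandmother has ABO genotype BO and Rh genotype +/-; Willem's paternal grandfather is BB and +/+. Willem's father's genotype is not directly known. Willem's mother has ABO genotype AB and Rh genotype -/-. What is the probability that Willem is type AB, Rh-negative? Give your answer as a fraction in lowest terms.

3/32

Willem's father's ABO genotype from BO × BB: 1/2 BB, 1/2 BO.
Crossing each possibility with the mother AB and summing P(type AB): 1/2·1/2 + 1/2·1/4 = 3/8.
Similarly for Rh via the father's Rh distribution: P(Rh-) = 1/4.
Independent loci: 3/8 × 1/4 = 3/32.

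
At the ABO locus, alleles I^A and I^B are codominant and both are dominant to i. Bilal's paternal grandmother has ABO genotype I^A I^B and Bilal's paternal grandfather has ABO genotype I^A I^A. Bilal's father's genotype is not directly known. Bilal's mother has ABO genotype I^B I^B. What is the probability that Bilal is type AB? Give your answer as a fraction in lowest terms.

Bilal's father's ABO genotype from I^A I^B × I^A I^A: 1/2 I^A I^A, 1/2 I^A I^B.
Crossing each possibility with the mother I^B I^B and summing P(type AB): 1/2·1 + 1/2·1/2 = 3/4.

3/4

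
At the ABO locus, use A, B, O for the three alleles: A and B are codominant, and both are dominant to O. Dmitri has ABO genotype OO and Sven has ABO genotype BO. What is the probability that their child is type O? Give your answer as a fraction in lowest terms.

1/2

ABO cross OO × BO → offspring phenotypes: 1/2 O, 1/2 B.
So P(type O) = 1/2.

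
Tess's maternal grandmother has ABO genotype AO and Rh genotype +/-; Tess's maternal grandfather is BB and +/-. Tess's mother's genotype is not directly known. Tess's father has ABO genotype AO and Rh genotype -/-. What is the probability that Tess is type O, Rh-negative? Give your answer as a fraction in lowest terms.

1/16

Tess's mother's ABO genotype from AO × BB: 1/2 AB, 1/2 BO.
Crossing each possibility with the father AO and summing P(type O): 1/2·0 + 1/2·1/4 = 1/8.
Similarly for Rh via the mother's Rh distribution: P(Rh-) = 1/2.
Independent loci: 1/8 × 1/2 = 1/16.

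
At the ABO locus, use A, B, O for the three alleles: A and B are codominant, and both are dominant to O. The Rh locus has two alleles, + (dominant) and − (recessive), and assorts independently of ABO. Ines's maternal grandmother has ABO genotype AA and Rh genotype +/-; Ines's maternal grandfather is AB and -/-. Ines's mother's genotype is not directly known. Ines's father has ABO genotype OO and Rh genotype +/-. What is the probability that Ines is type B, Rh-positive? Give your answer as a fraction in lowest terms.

5/32

Ines's mother's ABO genotype from AA × AB: 1/2 AA, 1/2 AB.
Crossing each possibility with the father OO and summing P(type B): 1/2·0 + 1/2·1/2 = 1/4.
Similarly for Rh via the mother's Rh distribution: P(Rh+) = 5/8.
Independent loci: 1/4 × 5/8 = 5/32.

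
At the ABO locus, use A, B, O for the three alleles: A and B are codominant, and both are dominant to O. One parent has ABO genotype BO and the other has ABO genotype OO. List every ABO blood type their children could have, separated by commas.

O, B

Gametes from BO × OO give offspring ABO genotypes BO, OO, i.e. phenotypes O, B.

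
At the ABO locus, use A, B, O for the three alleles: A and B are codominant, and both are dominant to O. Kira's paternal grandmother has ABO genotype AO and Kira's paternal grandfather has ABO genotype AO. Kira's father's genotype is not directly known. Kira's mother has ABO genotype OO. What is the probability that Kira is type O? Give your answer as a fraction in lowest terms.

Kira's father's ABO genotype from AO × AO: 1/4 AA, 1/2 AO, 1/4 OO.
Crossing each possibility with the mother OO and summing P(type O): 1/4·0 + 1/2·1/2 + 1/4·1 = 1/2.

1/2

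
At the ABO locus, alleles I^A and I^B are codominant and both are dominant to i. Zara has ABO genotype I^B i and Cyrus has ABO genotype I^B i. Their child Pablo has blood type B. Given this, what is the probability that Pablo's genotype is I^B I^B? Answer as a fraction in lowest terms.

Cross I^B i × I^B i → 1/4 I^B I^B, 1/2 I^B i, 1/4 i i.
Type-B genotypes among offspring: I^B I^B (1/4), I^B i (1/2); total 3/4.
P(I^B I^B | type B) = (1/4) / (3/4) = 1/3.

1/3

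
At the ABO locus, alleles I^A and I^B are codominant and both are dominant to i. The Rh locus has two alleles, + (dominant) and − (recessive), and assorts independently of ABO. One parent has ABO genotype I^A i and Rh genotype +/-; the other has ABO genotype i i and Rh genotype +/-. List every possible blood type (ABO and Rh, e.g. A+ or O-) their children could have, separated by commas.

O+, O-, A+, A-

Gametes from I^A i × i i give offspring ABO genotypes I^A i, i i, i.e. phenotypes O, A.
Rh cross +/- × +/- → phenotypes Rh+, Rh-.
Combining independently: O+, O-, A+, A-.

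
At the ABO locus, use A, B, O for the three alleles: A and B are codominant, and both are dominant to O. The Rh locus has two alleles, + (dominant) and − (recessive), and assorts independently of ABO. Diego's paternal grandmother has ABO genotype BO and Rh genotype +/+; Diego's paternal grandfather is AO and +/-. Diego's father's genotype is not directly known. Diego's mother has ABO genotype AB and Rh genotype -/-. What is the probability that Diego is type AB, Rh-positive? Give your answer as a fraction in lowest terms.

3/16

Diego's father's ABO genotype from BO × AO: 1/4 AB, 1/4 AO, 1/4 BO, 1/4 OO.
Crossing each possibility with the mother AB and summing P(type AB): 1/4·1/2 + 1/4·1/4 + 1/4·1/4 + 1/4·0 = 1/4.
Similarly for Rh via the father's Rh distribution: P(Rh+) = 3/4.
Independent loci: 1/4 × 3/4 = 3/16.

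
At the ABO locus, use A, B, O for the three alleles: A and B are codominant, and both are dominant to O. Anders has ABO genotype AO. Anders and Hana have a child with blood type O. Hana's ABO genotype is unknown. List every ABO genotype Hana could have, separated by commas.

AO, BO, OO

For each candidate genotype of Hana, check whether crossing it with AO can produce every observed child phenotype.
  AA → possible child types {A} ✗
  AB → possible child types {A, B, AB} ✗
  AO → possible child types {O, A} ✓
  BB → possible child types {B, AB} ✗
  BO → possible child types {O, A, B, AB} ✓
  OO → possible child types {O, A} ✓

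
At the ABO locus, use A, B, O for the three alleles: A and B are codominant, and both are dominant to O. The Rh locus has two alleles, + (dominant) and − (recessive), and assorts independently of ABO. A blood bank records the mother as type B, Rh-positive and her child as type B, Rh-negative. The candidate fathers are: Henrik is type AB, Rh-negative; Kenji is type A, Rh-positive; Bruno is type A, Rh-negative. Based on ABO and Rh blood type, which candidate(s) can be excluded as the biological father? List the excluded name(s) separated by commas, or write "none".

none

A candidate is excluded only if no genotype consistent with his phenotype could produce a type B, Rh-negative child with a type B, Rh-positive mother.
Every candidate has at least one consistent genotype combination, so none can be excluded.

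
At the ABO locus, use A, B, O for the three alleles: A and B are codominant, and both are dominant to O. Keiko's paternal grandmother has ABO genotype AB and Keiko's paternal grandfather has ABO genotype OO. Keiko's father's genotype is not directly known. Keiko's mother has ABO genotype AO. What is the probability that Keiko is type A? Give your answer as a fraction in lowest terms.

1/2

Keiko's father's ABO genotype from AB × OO: 1/2 AO, 1/2 BO.
Crossing each possibility with the mother AO and summing P(type A): 1/2·3/4 + 1/2·1/4 = 1/2.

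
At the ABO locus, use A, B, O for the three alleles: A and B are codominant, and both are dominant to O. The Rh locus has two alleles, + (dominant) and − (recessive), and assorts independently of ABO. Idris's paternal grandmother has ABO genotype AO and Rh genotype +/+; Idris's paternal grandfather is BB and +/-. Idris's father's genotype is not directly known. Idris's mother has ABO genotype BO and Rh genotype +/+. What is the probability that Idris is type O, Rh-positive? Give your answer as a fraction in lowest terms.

1/8

Idris's father's ABO genotype from AO × BB: 1/2 AB, 1/2 BO.
Crossing each possibility with the mother BO and summing P(type O): 1/2·0 + 1/2·1/4 = 1/8.
Similarly for Rh via the father's Rh distribution: P(Rh+) = 1.
Independent loci: 1/8 × 1 = 1/8.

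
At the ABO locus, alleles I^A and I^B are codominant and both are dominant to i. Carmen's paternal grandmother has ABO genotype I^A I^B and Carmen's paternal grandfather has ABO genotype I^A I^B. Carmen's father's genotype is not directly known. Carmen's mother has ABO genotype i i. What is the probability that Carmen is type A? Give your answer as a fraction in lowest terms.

Carmen's father's ABO genotype from I^A I^B × I^A I^B: 1/4 I^A I^A, 1/2 I^A I^B, 1/4 I^B I^B.
Crossing each possibility with the mother i i and summing P(type A): 1/4·1 + 1/2·1/2 + 1/4·0 = 1/2.

1/2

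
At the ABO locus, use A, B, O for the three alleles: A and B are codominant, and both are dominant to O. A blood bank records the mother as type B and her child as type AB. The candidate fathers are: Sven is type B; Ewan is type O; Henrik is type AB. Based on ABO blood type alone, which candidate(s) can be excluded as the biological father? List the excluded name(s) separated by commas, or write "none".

A candidate is excluded only if no genotype consistent with his phenotype could produce a type AB child with a type B mother.
Sven (type B): no genotype consistent with that phenotype can produce a type-AB child with a type-B mother.
Ewan (type O): no genotype consistent with that phenotype can produce a type-AB child with a type-B mother.

Sven, Ewan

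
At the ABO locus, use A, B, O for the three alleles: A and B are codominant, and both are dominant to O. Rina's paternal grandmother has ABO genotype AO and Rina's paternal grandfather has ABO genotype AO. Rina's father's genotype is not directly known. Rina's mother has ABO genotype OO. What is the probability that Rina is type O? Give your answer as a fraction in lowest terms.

Rina's father's ABO genotype from AO × AO: 1/4 AA, 1/2 AO, 1/4 OO.
Crossing each possibility with the mother OO and summing P(type O): 1/4·0 + 1/2·1/2 + 1/4·1 = 1/2.

1/2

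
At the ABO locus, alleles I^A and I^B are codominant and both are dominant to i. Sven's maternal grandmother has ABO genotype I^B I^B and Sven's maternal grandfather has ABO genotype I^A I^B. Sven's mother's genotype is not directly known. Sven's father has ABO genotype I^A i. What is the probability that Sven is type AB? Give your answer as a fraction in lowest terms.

Sven's mother's ABO genotype from I^B I^B × I^A I^B: 1/2 I^A I^B, 1/2 I^B I^B.
Crossing each possibility with the father I^A i and summing P(type AB): 1/2·1/4 + 1/2·1/2 = 3/8.

3/8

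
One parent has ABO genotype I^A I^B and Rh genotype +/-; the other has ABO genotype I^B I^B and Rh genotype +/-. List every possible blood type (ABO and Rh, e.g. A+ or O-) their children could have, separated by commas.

Gametes from I^A I^B × I^B I^B give offspring ABO genotypes I^A I^B, I^B I^B, i.e. phenotypes B, AB.
Rh cross +/- × +/- → phenotypes Rh+, Rh-.
Combining independently: B+, B-, AB+, AB-.

B+, B-, AB+, AB-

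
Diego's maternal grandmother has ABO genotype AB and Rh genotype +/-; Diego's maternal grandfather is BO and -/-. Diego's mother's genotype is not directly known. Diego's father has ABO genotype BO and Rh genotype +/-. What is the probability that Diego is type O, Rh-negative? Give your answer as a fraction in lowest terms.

3/64

Diego's mother's ABO genotype from AB × BO: 1/4 AB, 1/4 AO, 1/4 BB, 1/4 BO.
Crossing each possibility with the father BO and summing P(type O): 1/4·0 + 1/4·1/4 + 1/4·0 + 1/4·1/4 = 1/8.
Similarly for Rh via the mother's Rh distribution: P(Rh-) = 3/8.
Independent loci: 1/8 × 3/8 = 3/64.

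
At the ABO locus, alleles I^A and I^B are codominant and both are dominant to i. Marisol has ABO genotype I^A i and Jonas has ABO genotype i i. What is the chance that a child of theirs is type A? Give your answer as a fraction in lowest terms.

ABO cross I^A i × i i → offspring phenotypes: 1/2 O, 1/2 A.
So P(type A) = 1/2.

1/2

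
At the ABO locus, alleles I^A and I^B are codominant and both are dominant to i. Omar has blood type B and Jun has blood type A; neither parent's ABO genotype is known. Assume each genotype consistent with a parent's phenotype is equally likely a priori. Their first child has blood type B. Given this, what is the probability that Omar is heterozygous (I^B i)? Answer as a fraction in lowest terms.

1/3

Possible genotypes: Omar ∈ {I^B I^B, I^B i}; Jun ∈ {I^A I^A, I^A i}.
Weight each parental genotype pair by prior × P(type-B child):
  I^B I^B × I^A i: posterior weight 2/3.
  I^B i × I^A i: posterior weight 1/3.
Sum the posterior weight over pairs where Omar is I^B i: 1/3.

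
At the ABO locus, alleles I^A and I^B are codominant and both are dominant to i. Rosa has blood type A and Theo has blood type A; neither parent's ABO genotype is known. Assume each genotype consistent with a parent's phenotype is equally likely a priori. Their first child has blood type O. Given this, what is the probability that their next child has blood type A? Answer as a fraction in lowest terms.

Possible genotypes: Rosa ∈ {I^A I^A, I^A i}; Theo ∈ {I^A I^A, I^A i}.
Weight each parental genotype pair by prior × P(type-O child):
  I^A i × I^A i: posterior weight 1; P(next child type A) = 3/4.
Weighted sum = 3/4.

3/4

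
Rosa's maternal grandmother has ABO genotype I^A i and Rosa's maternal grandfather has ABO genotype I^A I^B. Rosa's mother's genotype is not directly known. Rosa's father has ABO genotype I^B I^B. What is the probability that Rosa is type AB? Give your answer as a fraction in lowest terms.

Rosa's mother's ABO genotype from I^A i × I^A I^B: 1/4 I^A I^A, 1/4 I^A I^B, 1/4 I^A i, 1/4 I^B i.
Crossing each possibility with the father I^B I^B and summing P(type AB): 1/4·1 + 1/4·1/2 + 1/4·1/2 + 1/4·0 = 1/2.

1/2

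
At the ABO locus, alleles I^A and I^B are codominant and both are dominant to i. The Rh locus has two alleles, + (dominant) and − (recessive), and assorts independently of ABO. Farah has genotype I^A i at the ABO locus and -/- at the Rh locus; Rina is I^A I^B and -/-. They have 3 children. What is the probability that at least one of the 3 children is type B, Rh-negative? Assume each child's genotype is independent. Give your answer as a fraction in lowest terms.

37/64

ABO cross I^A i × I^A I^B → 1/2 A, 1/4 B, 1/4 AB.
Rh cross -/- × -/- → 1 Rh-; so P(type B, Rh-negative) = 1/4 × 1 = 1/4 per child.
P(none) = (3/4)^3 = 27/64; P(at least one) = 1 − 27/64 = 37/64.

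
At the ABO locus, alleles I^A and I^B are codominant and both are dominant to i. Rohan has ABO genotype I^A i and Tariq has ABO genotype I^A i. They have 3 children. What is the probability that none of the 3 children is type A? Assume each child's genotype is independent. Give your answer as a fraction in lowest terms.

ABO cross I^A i × I^A i → 1/4 O, 3/4 A.
So P(type A) = 3/4 per child.
P(not type A) = 1/4 for one child; (1/4)^3 = 1/64.

1/64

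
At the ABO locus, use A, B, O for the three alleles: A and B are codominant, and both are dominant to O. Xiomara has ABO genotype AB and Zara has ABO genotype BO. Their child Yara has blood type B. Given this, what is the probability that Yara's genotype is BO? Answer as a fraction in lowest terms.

Cross AB × BO → 1/4 AB, 1/4 AO, 1/4 BB, 1/4 BO.
Type-B genotypes among offspring: BB (1/4), BO (1/4); total 1/2.
P(BO | type B) = (1/4) / (1/2) = 1/2.

1/2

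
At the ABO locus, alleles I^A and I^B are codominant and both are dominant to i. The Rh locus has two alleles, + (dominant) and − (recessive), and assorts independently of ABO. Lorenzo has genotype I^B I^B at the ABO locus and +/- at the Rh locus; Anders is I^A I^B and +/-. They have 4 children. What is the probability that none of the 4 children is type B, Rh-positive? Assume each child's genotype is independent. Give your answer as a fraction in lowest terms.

ABO cross I^B I^B × I^A I^B → 1/2 B, 1/2 AB.
Rh cross +/- × +/- → 3/4 Rh+, 1/4 Rh-; so P(type B, Rh-positive) = 1/2 × 3/4 = 3/8 per child.
P(not type B, Rh-positive) = 5/8 for one child; (5/8)^4 = 625/4096.

625/4096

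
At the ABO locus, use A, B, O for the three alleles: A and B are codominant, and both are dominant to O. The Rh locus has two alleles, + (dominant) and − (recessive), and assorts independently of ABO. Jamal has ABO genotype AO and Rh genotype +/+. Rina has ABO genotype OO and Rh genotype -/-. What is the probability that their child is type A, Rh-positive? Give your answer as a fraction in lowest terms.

ABO cross AO × OO → offspring phenotypes: 1/2 O, 1/2 A.
Rh cross +/+ × -/- → 1 Rh+.
Independent loci: P(type A, Rh-positive) = 1/2 × 1 = 1/2.

1/2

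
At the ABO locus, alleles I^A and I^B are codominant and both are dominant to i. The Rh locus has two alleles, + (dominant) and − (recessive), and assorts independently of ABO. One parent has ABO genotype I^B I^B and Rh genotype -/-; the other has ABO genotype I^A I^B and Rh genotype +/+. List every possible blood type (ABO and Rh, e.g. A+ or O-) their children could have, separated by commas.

B+, AB+

Gametes from I^B I^B × I^A I^B give offspring ABO genotypes I^A I^B, I^B I^B, i.e. phenotypes B, AB.
Rh cross -/- × +/+ → phenotypes Rh+.
Combining independently: B+, AB+.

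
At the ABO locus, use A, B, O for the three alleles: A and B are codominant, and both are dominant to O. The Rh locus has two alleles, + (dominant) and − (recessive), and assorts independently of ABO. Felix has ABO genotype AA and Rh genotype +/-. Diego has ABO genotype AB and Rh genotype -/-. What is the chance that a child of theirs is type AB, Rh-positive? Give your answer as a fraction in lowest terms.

1/4

ABO cross AA × AB → offspring phenotypes: 1/2 A, 1/2 AB.
Rh cross +/- × -/- → 1/2 Rh+, 1/2 Rh-.
Independent loci: P(type AB, Rh-positive) = 1/2 × 1/2 = 1/4.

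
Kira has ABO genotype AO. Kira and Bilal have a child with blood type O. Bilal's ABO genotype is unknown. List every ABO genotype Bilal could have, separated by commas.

AO, BO, OO

For each candidate genotype of Bilal, check whether crossing it with AO can produce every observed child phenotype.
  AA → possible child types {A} ✗
  AB → possible child types {A, B, AB} ✗
  AO → possible child types {O, A} ✓
  BB → possible child types {B, AB} ✗
  BO → possible child types {O, A, B, AB} ✓
  OO → possible child types {O, A} ✓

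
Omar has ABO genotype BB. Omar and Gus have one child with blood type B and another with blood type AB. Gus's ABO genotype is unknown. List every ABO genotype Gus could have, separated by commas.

For each candidate genotype of Gus, check whether crossing it with BB can produce every observed child phenotype.
  AA → possible child types {AB} ✗
  AB → possible child types {B, AB} ✓
  AO → possible child types {B, AB} ✓
  BB → possible child types {B} ✗
  BO → possible child types {B} ✗
  OO → possible child types {B} ✗

AB, AO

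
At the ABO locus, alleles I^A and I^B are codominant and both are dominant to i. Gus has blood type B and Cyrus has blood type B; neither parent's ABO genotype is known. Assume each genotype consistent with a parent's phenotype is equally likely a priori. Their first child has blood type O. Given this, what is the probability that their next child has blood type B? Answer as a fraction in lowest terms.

Possible genotypes: Gus ∈ {I^B I^B, I^B i}; Cyrus ∈ {I^B I^B, I^B i}.
Weight each parental genotype pair by prior × P(type-O child):
  I^B i × I^B i: posterior weight 1; P(next child type B) = 3/4.
Weighted sum = 3/4.

3/4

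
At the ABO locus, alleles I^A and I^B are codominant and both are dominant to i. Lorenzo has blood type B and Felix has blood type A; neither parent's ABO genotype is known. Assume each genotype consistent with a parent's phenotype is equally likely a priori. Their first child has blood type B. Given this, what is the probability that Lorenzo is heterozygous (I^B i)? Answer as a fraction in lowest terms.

1/3

Possible genotypes: Lorenzo ∈ {I^B I^B, I^B i}; Felix ∈ {I^A I^A, I^A i}.
Weight each parental genotype pair by prior × P(type-B child):
  I^B I^B × I^A i: posterior weight 2/3.
  I^B i × I^A i: posterior weight 1/3.
Sum the posterior weight over pairs where Lorenzo is I^B i: 1/3.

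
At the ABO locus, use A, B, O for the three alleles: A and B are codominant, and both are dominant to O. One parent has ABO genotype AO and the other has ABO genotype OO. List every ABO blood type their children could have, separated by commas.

O, A

Gametes from AO × OO give offspring ABO genotypes AO, OO, i.e. phenotypes O, A.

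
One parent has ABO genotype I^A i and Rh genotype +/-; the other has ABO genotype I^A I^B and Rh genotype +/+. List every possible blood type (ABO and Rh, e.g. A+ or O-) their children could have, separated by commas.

A+, B+, AB+

Gametes from I^A i × I^A I^B give offspring ABO genotypes I^A I^A, I^A I^B, I^A i, I^B i, i.e. phenotypes A, B, AB.
Rh cross +/- × +/+ → phenotypes Rh+.
Combining independently: A+, B+, AB+.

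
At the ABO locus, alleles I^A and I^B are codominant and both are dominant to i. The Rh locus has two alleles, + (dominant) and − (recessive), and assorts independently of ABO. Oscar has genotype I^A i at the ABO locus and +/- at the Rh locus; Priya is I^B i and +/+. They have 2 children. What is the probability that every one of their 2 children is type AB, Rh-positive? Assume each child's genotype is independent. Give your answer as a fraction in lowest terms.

ABO cross I^A i × I^B i → 1/4 O, 1/4 A, 1/4 B, 1/4 AB.
Rh cross +/- × +/+ → 1 Rh+; so P(type AB, Rh-positive) = 1/4 × 1 = 1/4 per child.
All 2 independent: (1/4)^2 = 1/16.

1/16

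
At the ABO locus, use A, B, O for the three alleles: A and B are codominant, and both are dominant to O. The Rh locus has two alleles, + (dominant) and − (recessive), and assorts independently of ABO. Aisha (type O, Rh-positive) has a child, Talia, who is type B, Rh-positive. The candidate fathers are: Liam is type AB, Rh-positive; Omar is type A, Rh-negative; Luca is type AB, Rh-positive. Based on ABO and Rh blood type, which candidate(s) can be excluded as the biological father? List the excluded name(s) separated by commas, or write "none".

Omar

A candidate is excluded only if no genotype consistent with his phenotype could produce a type B, Rh-positive child with a type O, Rh-positive mother.
Omar (type A, Rh-): no genotype consistent with that phenotype can produce a type-B Rh+ child with a type-O mother.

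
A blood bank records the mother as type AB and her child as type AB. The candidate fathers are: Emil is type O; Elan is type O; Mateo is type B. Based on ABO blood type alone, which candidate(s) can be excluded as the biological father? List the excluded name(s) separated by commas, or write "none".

Emil, Elan

A candidate is excluded only if no genotype consistent with his phenotype could produce a type AB child with a type AB mother.
Emil (type O): no genotype consistent with that phenotype can produce a type-AB child with a type-AB mother.
Elan (type O): no genotype consistent with that phenotype can produce a type-AB child with a type-AB mother.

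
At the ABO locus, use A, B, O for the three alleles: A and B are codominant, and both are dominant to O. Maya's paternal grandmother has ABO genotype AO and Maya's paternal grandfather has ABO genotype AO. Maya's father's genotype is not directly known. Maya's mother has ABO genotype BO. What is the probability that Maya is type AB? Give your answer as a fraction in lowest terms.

1/4

Maya's father's ABO genotype from AO × AO: 1/4 AA, 1/2 AO, 1/4 OO.
Crossing each possibility with the mother BO and summing P(type AB): 1/4·1/2 + 1/2·1/4 + 1/4·0 = 1/4.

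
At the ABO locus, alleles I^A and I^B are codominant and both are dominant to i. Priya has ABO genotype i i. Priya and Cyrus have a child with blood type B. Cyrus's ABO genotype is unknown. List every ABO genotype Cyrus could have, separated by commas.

For each candidate genotype of Cyrus, check whether crossing it with i i can produce every observed child phenotype.
  I^A I^A → possible child types {A} ✗
  I^A I^B → possible child types {A, B} ✓
  I^A i → possible child types {O, A} ✗
  I^B I^B → possible child types {B} ✓
  I^B i → possible child types {O, B} ✓
  i i → possible child types {O} ✗

I^A I^B, I^B I^B, I^B i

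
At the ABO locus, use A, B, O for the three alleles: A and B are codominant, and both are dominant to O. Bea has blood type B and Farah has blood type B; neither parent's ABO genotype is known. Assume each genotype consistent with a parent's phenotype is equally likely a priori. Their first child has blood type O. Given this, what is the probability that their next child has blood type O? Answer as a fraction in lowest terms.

1/4

Possible genotypes: Bea ∈ {BB, BO}; Farah ∈ {BB, BO}.
Weight each parental genotype pair by prior × P(type-O child):
  BO × BO: posterior weight 1; P(next child type O) = 1/4.
Weighted sum = 1/4.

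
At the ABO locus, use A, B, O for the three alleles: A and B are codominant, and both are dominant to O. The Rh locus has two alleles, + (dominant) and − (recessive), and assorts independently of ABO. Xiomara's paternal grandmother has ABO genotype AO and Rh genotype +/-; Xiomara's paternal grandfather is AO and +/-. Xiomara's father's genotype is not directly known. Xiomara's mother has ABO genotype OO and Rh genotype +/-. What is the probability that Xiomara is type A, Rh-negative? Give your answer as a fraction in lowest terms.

1/8

Xiomara's father's ABO genotype from AO × AO: 1/4 AA, 1/2 AO, 1/4 OO.
Crossing each possibility with the mother OO and summing P(type A): 1/4·1 + 1/2·1/2 + 1/4·0 = 1/2.
Similarly for Rh via the father's Rh distribution: P(Rh-) = 1/4.
Independent loci: 1/2 × 1/4 = 1/8.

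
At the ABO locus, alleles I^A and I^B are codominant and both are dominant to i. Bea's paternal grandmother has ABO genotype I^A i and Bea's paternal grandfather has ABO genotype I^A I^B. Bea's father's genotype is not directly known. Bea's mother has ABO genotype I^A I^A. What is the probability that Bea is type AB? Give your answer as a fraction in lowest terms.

1/4

Bea's father's ABO genotype from I^A i × I^A I^B: 1/4 I^A I^A, 1/4 I^A I^B, 1/4 I^A i, 1/4 I^B i.
Crossing each possibility with the mother I^A I^A and summing P(type AB): 1/4·0 + 1/4·1/2 + 1/4·0 + 1/4·1/2 = 1/4.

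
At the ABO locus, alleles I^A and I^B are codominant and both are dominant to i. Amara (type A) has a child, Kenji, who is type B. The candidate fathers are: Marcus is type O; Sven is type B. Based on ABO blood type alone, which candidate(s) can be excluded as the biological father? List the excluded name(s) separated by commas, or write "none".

Marcus

A candidate is excluded only if no genotype consistent with his phenotype could produce a type B child with a type A mother.
Marcus (type O): no genotype consistent with that phenotype can produce a type-B child with a type-A mother.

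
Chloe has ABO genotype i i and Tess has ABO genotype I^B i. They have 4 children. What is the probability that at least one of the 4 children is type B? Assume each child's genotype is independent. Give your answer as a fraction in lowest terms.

15/16

ABO cross i i × I^B i → 1/2 O, 1/2 B.
So P(type B) = 1/2 per child.
P(none) = (1/2)^4 = 1/16; P(at least one) = 1 − 1/16 = 15/16.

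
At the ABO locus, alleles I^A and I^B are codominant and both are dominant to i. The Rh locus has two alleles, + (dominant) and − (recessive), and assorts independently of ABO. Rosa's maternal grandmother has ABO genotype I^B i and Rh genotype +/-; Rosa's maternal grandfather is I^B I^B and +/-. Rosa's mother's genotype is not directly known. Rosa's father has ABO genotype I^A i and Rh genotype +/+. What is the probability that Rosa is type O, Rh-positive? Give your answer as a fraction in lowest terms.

1/8

Rosa's mother's ABO genotype from I^B i × I^B I^B: 1/2 I^B I^B, 1/2 I^B i.
Crossing each possibility with the father I^A i and summing P(type O): 1/2·0 + 1/2·1/4 = 1/8.
Similarly for Rh via the mother's Rh distribution: P(Rh+) = 1.
Independent loci: 1/8 × 1 = 1/8.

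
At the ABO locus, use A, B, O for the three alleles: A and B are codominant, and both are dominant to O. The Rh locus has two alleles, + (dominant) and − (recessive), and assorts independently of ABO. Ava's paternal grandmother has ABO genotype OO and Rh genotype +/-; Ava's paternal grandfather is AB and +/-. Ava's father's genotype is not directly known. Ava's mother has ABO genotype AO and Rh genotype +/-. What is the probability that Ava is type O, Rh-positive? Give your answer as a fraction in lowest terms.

3/16

Ava's father's ABO genotype from OO × AB: 1/2 AO, 1/2 BO.
Crossing each possibility with the mother AO and summing P(type O): 1/2·1/4 + 1/2·1/4 = 1/4.
Similarly for Rh via the father's Rh distribution: P(Rh+) = 3/4.
Independent loci: 1/4 × 3/4 = 3/16.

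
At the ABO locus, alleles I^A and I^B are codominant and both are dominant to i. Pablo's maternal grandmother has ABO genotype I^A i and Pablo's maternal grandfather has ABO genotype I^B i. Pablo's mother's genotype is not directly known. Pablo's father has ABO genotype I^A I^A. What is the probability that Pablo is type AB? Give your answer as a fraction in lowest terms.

1/4

Pablo's mother's ABO genotype from I^A i × I^B i: 1/4 I^A I^B, 1/4 I^A i, 1/4 I^B i, 1/4 i i.
Crossing each possibility with the father I^A I^A and summing P(type AB): 1/4·1/2 + 1/4·0 + 1/4·1/2 + 1/4·0 = 1/4.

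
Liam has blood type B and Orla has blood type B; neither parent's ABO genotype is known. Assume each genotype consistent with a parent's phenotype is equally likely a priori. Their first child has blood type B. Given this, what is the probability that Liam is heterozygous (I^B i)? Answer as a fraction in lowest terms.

Possible genotypes: Liam ∈ {I^B I^B, I^B i}; Orla ∈ {I^B I^B, I^B i}.
Weight each parental genotype pair by prior × P(type-B child):
  I^B I^B × I^B I^B: posterior weight 4/15.
  I^B I^B × I^B i: posterior weight 4/15.
  I^B i × I^B I^B: posterior weight 4/15.
  I^B i × I^B i: posterior weight 1/5.
Sum the posterior weight over pairs where Liam is I^B i: 7/15.

7/15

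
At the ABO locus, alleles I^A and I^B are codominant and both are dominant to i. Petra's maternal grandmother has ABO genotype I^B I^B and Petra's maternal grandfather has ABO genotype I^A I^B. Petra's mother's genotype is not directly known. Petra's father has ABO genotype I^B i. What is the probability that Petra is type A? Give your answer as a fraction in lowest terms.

Petra's mother's ABO genotype from I^B I^B × I^A I^B: 1/2 I^A I^B, 1/2 I^B I^B.
Crossing each possibility with the father I^B i and summing P(type A): 1/2·1/4 + 1/2·0 = 1/8.

1/8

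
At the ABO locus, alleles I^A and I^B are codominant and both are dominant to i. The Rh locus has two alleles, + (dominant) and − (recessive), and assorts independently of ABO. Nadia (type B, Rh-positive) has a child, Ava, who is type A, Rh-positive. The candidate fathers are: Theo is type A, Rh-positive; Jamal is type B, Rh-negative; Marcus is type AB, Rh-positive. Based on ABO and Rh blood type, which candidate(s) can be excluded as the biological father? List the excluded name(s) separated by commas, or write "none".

Jamal

A candidate is excluded only if no genotype consistent with his phenotype could produce a type A, Rh-positive child with a type B, Rh-positive mother.
Jamal (type B, Rh-): no genotype consistent with that phenotype can produce a type-A Rh+ child with a type-B mother.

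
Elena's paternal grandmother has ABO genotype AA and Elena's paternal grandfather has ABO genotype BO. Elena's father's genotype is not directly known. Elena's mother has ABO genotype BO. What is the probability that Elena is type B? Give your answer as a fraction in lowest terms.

3/8

Elena's father's ABO genotype from AA × BO: 1/2 AB, 1/2 AO.
Crossing each possibility with the mother BO and summing P(type B): 1/2·1/2 + 1/2·1/4 = 3/8.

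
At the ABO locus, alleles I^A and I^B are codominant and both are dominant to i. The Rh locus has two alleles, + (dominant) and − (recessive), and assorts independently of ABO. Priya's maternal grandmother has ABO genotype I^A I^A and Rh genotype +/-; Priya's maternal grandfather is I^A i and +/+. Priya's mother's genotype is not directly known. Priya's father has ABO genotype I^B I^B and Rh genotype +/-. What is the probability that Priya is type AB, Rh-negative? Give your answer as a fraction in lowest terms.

Priya's mother's ABO genotype from I^A I^A × I^A i: 1/2 I^A I^A, 1/2 I^A i.
Crossing each possibility with the father I^B I^B and summing P(type AB): 1/2·1 + 1/2·1/2 = 3/4.
Similarly for Rh via the mother's Rh distribution: P(Rh-) = 1/8.
Independent loci: 3/4 × 1/8 = 3/32.

3/32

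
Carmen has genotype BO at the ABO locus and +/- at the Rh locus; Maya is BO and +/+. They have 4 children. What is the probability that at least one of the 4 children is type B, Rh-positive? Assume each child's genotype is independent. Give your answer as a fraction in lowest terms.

ABO cross BO × BO → 1/4 O, 3/4 B.
Rh cross +/- × +/+ → 1 Rh+; so P(type B, Rh-positive) = 3/4 × 1 = 3/4 per child.
P(none) = (1/4)^4 = 1/256; P(at least one) = 1 − 1/256 = 255/256.

255/256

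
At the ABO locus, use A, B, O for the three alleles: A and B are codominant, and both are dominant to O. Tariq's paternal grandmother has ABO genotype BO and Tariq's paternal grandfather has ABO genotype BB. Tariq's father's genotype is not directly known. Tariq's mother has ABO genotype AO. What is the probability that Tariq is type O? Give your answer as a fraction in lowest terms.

1/8

Tariq's father's ABO genotype from BO × BB: 1/2 BB, 1/2 BO.
Crossing each possibility with the mother AO and summing P(type O): 1/2·0 + 1/2·1/4 = 1/8.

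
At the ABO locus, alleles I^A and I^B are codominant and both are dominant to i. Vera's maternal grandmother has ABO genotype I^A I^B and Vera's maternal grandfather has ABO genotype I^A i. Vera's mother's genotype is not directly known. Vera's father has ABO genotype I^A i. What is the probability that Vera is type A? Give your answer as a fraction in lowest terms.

5/8

Vera's mother's ABO genotype from I^A I^B × I^A i: 1/4 I^A I^A, 1/4 I^A I^B, 1/4 I^A i, 1/4 I^B i.
Crossing each possibility with the father I^A i and summing P(type A): 1/4·1 + 1/4·1/2 + 1/4·3/4 + 1/4·1/4 = 5/8.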